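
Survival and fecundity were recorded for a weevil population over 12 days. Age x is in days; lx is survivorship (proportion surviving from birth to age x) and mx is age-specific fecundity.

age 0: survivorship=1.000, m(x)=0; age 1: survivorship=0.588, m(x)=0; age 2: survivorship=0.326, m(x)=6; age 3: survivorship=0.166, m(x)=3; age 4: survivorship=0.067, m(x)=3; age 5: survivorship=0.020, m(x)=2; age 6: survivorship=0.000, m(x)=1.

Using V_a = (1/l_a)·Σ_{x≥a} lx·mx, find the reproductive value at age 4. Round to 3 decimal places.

lx·mx for x ≥ 4: 0.201, 0.04, 0 → sum = 0.241
V_4 = 0.241 / l_4 = 0.241 / 0.067 = 3.597015… → 3.597

3.597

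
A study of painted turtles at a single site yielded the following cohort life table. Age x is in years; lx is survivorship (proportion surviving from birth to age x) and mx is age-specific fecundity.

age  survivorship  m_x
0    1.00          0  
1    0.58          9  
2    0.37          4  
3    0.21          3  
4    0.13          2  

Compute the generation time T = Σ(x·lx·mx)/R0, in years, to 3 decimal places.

1.464

lx·mx: 0, 5.22, 1.48, 0.63, 0.26 → R0 = 7.59
x·lx·mx: 0, 5.22, 2.96, 1.89, 1.04 → Σ = 11.11
T = 11.11 / 7.59 = 1.463768… → 1.464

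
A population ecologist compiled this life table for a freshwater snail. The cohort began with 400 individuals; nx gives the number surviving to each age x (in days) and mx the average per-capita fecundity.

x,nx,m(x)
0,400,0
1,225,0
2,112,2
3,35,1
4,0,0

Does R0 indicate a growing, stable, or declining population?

lx = nx/n0 = nx/400: 1, 0.5625, 0.28, 0.0875, 0
R0 = Σ lx·mx = 0 + 0 + 0.56 + 0.0875 + 0 = 0.6475
R0 < 1, so the population is declining.

declining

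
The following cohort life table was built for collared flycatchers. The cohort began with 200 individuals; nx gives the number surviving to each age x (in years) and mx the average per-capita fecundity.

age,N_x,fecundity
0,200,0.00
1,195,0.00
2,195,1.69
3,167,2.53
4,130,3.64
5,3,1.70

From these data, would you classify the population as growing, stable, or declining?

lx = nx/n0 = nx/200: 1, 0.975, 0.975, 0.835, 0.65, 0.015
R0 = Σ lx·mx = 0 + 0 + 1.64775 + 2.11255 + 2.366 + 0.0255 = 6.1518
R0 > 1, so the population is growing.

growing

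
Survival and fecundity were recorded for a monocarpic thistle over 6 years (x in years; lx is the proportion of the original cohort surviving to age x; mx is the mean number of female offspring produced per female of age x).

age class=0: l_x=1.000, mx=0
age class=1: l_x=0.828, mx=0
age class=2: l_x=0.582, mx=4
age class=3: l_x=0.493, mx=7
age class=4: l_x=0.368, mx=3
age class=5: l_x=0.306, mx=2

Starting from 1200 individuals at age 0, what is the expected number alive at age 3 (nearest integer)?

592

Expected survivors = N0 · l_3 = 1200 × 0.493 = 591.6 → 592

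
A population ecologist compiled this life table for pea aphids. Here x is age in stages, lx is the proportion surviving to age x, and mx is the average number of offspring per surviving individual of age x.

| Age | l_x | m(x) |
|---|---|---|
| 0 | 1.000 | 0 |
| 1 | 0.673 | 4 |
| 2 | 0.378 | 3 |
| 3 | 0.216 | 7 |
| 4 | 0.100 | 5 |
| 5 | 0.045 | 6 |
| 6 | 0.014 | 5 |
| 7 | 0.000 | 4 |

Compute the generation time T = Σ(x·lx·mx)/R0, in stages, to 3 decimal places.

lx·mx: 0, 2.692, 1.134, 1.512, 0.5, 0.27, 0.07, 0 → R0 = 6.178
x·lx·mx: 0, 2.692, 2.268, 4.536, 2, 1.35, 0.42, 0 → Σ = 13.266
T = 13.266 / 6.178 = 2.147297… → 2.147

2.147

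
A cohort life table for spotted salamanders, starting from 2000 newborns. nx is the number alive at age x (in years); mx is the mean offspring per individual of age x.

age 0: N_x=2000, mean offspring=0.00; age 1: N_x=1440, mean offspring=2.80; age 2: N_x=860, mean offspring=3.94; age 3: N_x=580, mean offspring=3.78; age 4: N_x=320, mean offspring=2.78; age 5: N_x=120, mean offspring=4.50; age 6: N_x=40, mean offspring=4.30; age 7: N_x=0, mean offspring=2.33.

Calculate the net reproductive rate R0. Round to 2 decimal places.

5.61

lx = nx/n0 = nx/2000: 1, 0.72, 0.43, 0.29, 0.16, 0.06, 0.02, 0
lx·mx by age: 0, 2.016, 1.6942, 1.0962, 0.4448, 0.27, 0.086, 0
R0 = Σ lx·mx = 5.6072 → 5.61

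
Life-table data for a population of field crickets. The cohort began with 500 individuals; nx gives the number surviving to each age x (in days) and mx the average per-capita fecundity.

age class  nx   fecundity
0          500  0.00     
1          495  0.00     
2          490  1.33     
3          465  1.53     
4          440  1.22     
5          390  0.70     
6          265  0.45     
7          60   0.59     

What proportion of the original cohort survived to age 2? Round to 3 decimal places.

l_2 = n_2/n_0 = 490/500 = 0.98 → 0.980

0.980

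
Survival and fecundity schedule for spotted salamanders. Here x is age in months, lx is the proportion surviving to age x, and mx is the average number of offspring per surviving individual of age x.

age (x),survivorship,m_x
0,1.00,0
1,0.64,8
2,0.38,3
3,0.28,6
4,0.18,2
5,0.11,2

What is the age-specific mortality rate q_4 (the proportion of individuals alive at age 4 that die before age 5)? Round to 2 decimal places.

0.39

q_4 = (l_4 − l_5) / l_4 = (0.18 − 0.11) / 0.18
     = 0.07 / 0.18 = 0.388889… → 0.39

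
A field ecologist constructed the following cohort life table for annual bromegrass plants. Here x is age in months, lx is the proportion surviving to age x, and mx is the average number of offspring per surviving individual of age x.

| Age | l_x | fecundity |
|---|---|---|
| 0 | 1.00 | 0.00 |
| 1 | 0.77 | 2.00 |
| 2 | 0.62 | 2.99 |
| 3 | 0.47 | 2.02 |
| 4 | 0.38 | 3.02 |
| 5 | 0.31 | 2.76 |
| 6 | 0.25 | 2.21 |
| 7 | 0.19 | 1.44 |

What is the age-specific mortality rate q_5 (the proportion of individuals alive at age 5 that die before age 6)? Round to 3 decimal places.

q_5 = (l_5 − l_6) / l_5 = (0.31 − 0.25) / 0.31
     = 0.06 / 0.31 = 0.193548… → 0.194

0.194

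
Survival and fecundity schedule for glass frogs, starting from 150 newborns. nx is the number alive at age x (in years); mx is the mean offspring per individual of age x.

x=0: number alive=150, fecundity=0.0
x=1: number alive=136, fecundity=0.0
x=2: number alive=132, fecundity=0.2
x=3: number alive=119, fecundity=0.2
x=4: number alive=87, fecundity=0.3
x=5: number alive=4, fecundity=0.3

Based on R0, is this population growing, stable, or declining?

declining

lx = nx/n0 = nx/150: 1, 0.90667…, 0.88, 0.79333…, 0.58, 0.02667…
R0 = Σ lx·mx = 0 + 0 + 0.176 + 0.158667… + 0.174 + 0.008… = 0.516667…
R0 < 1, so the population is declining.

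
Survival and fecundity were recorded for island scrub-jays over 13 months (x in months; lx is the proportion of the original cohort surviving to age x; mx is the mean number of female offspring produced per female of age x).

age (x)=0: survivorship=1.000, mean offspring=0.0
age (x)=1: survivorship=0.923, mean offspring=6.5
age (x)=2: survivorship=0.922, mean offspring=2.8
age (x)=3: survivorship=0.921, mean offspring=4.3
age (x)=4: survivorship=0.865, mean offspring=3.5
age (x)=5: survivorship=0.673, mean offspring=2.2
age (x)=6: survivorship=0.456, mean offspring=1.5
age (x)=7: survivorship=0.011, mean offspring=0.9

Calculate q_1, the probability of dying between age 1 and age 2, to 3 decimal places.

0.001

q_1 = (l_1 − l_2) / l_1 = (0.923 − 0.922) / 0.923
     = 0.001 / 0.923 = 0.001083… → 0.001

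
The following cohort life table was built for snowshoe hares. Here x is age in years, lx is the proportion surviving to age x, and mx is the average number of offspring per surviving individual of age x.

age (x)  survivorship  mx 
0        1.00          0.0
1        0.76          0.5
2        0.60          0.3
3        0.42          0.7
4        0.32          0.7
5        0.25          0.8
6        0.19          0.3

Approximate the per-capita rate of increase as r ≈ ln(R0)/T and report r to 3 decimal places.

R0 = Σ lx·mx = 0 + 0.38 + 0.18 + 0.294 + 0.224 + 0.2 + 0.057 = 1.335
Σ x·lx·mx = 3.86; T = 3.86/1.335 = 2.89139…
r ≈ ln(R0)/T = ln(1.335)/2.89139… = 0.09993… → 0.100

0.100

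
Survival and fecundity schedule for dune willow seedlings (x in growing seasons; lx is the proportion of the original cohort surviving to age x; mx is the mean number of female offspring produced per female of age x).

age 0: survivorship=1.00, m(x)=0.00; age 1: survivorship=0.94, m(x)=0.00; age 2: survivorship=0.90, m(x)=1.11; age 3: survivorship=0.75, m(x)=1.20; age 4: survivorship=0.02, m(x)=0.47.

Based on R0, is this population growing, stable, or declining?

R0 = Σ lx·mx = 0 + 0 + 0.999 + 0.9 + 0.0094 = 1.9084
R0 > 1, so the population is growing.

growing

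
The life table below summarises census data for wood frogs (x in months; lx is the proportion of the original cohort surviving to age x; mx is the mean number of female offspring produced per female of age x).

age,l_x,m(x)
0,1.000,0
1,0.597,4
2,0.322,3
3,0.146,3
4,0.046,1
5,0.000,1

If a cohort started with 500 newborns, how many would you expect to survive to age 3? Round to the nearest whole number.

Expected survivors = N0 · l_3 = 500 × 0.146 = 73 → 73

73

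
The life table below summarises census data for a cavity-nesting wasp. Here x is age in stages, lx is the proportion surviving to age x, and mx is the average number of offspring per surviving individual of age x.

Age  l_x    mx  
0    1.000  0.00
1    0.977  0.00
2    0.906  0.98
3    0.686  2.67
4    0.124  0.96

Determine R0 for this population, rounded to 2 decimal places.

2.84

lx·mx by age: 0, 0, 0.88788, 1.83162, 0.11904
R0 = Σ lx·mx = 2.83854 → 2.84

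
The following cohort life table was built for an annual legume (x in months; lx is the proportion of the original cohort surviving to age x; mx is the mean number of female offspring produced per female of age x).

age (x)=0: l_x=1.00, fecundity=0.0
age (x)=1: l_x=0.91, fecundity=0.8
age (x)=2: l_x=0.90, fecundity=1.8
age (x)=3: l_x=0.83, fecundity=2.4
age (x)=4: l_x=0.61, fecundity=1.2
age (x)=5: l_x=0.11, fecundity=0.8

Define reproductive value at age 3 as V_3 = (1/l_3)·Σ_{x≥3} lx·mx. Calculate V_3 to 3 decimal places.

3.388

lx·mx for x ≥ 3: 1.992, 0.732, 0.088 → sum = 2.812
V_3 = 2.812 / l_3 = 2.812 / 0.83 = 3.387952… → 3.388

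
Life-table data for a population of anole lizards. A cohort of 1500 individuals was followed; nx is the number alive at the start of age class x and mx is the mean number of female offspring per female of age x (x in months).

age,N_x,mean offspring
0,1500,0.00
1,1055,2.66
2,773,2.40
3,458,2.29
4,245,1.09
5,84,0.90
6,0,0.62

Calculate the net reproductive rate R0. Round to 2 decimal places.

lx = nx/n0 = nx/1500: 1, 0.70333…, 0.51533…, 0.30533…, 0.16333…, 0.056, 0
lx·mx by age: 0, 1.870867…, 1.2368…, 0.699213…, 0.178033…, 0.0504, 0
R0 = Σ lx·mx = 4.035313… → 4.04

4.04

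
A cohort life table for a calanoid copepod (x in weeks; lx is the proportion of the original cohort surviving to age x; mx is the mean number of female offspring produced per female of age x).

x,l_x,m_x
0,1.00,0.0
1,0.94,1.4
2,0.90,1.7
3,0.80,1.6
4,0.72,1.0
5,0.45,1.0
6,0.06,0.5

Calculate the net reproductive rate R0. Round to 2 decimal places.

lx·mx by age: 0, 1.316, 1.53, 1.28, 0.72, 0.45, 0.03
R0 = Σ lx·mx = 5.326 → 5.33

5.33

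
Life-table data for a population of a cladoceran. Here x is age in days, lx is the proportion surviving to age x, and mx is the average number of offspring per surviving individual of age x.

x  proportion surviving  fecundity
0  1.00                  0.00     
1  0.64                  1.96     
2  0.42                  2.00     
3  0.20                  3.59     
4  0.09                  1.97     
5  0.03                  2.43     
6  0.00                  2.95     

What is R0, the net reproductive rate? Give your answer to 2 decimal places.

3.06

lx·mx by age: 0, 1.2544, 0.84, 0.718, 0.1773, 0.0729, 0
R0 = Σ lx·mx = 3.0626 → 3.06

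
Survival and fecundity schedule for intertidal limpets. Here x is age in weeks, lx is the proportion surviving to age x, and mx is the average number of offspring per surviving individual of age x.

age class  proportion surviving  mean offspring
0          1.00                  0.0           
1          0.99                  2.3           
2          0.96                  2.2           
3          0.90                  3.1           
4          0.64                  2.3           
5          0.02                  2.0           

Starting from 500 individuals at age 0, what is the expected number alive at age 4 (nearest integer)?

320

Expected survivors = N0 · l_4 = 500 × 0.64 = 320 → 320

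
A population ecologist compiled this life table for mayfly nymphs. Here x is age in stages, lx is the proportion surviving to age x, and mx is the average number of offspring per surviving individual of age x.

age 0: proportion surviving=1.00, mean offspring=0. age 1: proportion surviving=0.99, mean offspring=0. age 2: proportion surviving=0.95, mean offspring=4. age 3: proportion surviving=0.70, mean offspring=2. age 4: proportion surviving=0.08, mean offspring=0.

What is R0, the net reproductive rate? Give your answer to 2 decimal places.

lx·mx by age: 0, 0, 3.8, 1.4, 0
R0 = Σ lx·mx = 5.2 → 5.20

5.20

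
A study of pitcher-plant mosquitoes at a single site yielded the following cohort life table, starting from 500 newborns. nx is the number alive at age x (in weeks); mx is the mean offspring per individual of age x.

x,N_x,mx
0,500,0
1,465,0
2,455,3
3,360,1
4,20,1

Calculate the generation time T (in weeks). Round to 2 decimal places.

2.23

lx = nx/n0 = nx/500: 1, 0.93, 0.91, 0.72, 0.04
lx·mx: 0, 0, 2.73, 0.72, 0.04 → R0 = 3.49
x·lx·mx: 0, 0, 5.46, 2.16, 0.16 → Σ = 7.78
T = 7.78 / 3.49 = 2.229226… → 2.23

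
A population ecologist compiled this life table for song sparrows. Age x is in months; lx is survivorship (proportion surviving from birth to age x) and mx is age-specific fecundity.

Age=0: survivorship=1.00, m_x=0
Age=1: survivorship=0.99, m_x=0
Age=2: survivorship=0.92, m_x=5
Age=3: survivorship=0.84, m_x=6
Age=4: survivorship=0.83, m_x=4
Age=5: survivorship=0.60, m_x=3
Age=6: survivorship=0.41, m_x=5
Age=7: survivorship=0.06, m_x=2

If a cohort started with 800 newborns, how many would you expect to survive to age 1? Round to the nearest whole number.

792

Expected survivors = N0 · l_1 = 800 × 0.99 = 792 → 792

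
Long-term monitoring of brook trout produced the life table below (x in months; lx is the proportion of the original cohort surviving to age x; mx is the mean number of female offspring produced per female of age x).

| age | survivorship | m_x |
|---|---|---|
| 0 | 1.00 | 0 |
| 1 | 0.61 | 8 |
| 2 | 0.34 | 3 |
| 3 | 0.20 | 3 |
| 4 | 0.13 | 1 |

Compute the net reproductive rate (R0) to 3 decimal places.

lx·mx by age: 0, 4.88, 1.02, 0.6, 0.13
R0 = Σ lx·mx = 6.63 → 6.630

6.630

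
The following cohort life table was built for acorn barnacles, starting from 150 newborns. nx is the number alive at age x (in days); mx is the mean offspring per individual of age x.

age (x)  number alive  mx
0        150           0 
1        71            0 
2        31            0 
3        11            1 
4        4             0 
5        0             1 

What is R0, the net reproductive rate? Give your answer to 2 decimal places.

lx = nx/n0 = nx/150: 1, 0.47333…, 0.20667…, 0.07333…, 0.02667…, 0
lx·mx by age: 0, 0, 0, 0.073333…, 0, 0
R0 = Σ lx·mx = 0.073333… → 0.07

0.07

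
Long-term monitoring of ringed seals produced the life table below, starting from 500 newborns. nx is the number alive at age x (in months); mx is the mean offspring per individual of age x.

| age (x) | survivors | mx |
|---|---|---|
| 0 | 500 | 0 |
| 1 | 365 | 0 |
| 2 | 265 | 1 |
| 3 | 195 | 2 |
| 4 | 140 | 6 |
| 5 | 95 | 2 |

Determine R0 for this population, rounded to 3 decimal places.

3.370

lx = nx/n0 = nx/500: 1, 0.73, 0.53, 0.39, 0.28, 0.19
lx·mx by age: 0, 0, 0.53, 0.78, 1.68, 0.38
R0 = Σ lx·mx = 3.37 → 3.370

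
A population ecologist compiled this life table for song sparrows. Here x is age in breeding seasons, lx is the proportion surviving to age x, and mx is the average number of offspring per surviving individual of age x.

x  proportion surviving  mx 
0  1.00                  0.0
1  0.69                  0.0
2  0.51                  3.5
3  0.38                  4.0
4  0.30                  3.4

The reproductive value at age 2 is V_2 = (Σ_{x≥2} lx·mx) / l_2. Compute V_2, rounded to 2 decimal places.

8.48

lx·mx for x ≥ 2: 1.785, 1.52, 1.02 → sum = 4.325
V_2 = 4.325 / l_2 = 4.325 / 0.51 = 8.480392… → 8.48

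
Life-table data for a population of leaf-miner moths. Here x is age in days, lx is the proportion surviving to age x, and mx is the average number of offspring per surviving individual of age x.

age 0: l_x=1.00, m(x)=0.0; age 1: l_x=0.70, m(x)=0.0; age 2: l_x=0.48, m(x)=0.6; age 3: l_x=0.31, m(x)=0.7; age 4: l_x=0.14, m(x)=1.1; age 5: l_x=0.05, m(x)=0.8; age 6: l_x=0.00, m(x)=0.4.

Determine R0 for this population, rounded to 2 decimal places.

0.70

lx·mx by age: 0, 0, 0.288, 0.217, 0.154, 0.04, 0
R0 = Σ lx·mx = 0.699 → 0.70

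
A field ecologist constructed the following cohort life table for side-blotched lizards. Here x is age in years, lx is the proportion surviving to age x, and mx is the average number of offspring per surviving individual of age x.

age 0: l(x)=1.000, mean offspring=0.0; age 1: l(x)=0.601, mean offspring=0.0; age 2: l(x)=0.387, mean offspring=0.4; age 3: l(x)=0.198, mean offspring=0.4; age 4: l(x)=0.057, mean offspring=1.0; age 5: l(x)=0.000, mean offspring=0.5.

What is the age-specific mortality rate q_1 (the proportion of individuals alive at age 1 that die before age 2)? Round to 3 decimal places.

q_1 = (l_1 − l_2) / l_1 = (0.601 − 0.387) / 0.601
     = 0.214 / 0.601 = 0.356073… → 0.356

0.356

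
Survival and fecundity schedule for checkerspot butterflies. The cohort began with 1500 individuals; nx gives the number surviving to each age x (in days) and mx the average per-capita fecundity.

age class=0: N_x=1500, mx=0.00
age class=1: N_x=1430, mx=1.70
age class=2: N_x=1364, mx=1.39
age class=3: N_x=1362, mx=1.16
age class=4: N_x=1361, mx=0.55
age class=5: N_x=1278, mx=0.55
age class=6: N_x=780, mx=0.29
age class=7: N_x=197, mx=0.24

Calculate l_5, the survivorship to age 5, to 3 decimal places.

l_5 = n_5/n_0 = 1278/1500 = 0.852 → 0.852

0.852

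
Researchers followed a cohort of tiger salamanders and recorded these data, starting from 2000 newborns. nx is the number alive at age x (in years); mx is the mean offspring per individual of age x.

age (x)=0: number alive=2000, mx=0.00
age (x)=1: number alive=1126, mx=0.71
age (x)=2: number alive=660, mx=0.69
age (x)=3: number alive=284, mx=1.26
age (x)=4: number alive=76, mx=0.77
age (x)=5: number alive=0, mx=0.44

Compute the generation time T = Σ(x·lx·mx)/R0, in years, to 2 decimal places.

lx = nx/n0 = nx/2000: 1, 0.563, 0.33, 0.142, 0.038, 0
lx·mx: 0, 0.39973, 0.2277, 0.17892, 0.02926, 0 → R0 = 0.83561
x·lx·mx: 0, 0.39973, 0.4554, 0.53676, 0.11704, 0 → Σ = 1.50893
T = 1.50893 / 0.83561 = 1.805783… → 1.81

1.81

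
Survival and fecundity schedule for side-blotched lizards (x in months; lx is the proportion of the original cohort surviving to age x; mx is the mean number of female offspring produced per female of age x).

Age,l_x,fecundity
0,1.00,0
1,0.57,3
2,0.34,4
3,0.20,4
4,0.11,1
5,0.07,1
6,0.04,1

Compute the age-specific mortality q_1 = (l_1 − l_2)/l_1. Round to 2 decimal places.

0.40

q_1 = (l_1 − l_2) / l_1 = (0.57 − 0.34) / 0.57
     = 0.23 / 0.57 = 0.403509… → 0.40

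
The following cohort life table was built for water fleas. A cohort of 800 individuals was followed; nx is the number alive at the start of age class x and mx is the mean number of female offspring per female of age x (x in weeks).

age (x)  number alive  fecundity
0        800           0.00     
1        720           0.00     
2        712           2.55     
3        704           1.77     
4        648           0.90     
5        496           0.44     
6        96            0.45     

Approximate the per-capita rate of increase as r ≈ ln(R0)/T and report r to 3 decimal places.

lx = nx/n0 = nx/800: 1, 0.9, 0.89, 0.88, 0.81, 0.62, 0.12
R0 = Σ lx·mx = 0 + 0 + 2.2695 + 1.5576 + 0.729 + 0.2728 + 0.054 = 4.8829
Σ x·lx·mx = 13.8158; T = 13.8158/4.8829 = 2.82943…
r ≈ ln(R0)/T = ln(4.8829)/2.82943… = 0.56045… → 0.560

0.560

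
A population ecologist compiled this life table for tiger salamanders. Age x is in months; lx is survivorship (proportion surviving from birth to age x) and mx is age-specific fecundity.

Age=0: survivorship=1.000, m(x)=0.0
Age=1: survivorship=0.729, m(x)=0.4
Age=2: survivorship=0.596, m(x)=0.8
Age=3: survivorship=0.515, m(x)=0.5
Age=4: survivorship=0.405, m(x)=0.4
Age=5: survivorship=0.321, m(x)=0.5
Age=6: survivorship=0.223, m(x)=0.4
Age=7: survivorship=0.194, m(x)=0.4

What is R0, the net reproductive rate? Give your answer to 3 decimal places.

lx·mx by age: 0, 0.2916, 0.4768, 0.2575, 0.162, 0.1605, 0.0892, 0.0776
R0 = Σ lx·mx = 1.5152 → 1.515

1.515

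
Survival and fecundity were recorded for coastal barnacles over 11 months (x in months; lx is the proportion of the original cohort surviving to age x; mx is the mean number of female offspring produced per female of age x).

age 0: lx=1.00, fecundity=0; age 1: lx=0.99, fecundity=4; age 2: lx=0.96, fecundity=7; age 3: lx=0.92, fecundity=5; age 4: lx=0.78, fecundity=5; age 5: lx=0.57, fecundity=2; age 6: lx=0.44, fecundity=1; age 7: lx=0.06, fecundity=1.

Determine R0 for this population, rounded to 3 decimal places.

20.820

lx·mx by age: 0, 3.96, 6.72, 4.6, 3.9, 1.14, 0.44, 0.06
R0 = Σ lx·mx = 20.82 → 20.820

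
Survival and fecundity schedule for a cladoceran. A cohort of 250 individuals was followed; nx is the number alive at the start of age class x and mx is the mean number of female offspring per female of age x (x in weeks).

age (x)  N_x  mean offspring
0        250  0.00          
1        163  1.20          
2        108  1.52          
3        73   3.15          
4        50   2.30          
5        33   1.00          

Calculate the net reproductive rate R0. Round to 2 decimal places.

2.95

lx = nx/n0 = nx/250: 1, 0.652, 0.432, 0.292, 0.2, 0.132
lx·mx by age: 0, 0.7824, 0.65664, 0.9198, 0.46, 0.132
R0 = Σ lx·mx = 2.95084 → 2.95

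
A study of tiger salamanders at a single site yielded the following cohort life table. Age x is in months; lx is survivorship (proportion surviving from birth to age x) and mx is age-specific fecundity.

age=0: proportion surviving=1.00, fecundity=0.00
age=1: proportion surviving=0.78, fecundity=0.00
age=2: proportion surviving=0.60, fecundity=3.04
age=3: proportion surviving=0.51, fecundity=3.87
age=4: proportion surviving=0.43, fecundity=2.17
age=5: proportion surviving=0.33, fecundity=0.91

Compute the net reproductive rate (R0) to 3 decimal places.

5.031

lx·mx by age: 0, 0, 1.824, 1.9737, 0.9331, 0.3003
R0 = Σ lx·mx = 5.0311 → 5.031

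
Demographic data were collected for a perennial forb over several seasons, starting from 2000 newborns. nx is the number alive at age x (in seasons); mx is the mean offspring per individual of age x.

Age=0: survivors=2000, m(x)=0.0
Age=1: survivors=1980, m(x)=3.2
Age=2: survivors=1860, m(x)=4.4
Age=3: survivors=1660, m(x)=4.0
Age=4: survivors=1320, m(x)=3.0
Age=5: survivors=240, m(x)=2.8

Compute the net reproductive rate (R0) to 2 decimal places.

12.90

lx = nx/n0 = nx/2000: 1, 0.99, 0.93, 0.83, 0.66, 0.12
lx·mx by age: 0, 3.168, 4.092, 3.32, 1.98, 0.336
R0 = Σ lx·mx = 12.896 → 12.90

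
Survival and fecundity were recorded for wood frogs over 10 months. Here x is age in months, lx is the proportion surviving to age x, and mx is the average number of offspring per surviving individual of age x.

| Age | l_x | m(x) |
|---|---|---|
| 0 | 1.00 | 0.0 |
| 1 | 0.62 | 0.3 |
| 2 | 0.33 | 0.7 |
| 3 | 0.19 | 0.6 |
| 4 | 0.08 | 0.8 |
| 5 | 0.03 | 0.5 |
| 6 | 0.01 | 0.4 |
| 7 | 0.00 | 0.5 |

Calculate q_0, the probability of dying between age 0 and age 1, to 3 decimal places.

q_0 = (l_0 − l_1) / l_0 = (1 − 0.62) / 1
     = 0.38 / 1 = 0.38 → 0.380

0.380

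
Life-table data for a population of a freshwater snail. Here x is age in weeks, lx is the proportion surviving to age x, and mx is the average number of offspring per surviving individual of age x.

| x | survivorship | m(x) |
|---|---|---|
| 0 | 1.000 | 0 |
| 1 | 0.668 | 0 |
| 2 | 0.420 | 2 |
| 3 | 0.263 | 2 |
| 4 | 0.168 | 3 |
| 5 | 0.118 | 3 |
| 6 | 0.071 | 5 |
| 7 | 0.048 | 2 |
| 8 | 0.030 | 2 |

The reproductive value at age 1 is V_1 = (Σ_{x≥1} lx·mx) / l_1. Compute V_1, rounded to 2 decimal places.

lx·mx for x ≥ 1: 0, 0.84, 0.526, 0.504, 0.354, 0.355, 0.096, 0.06 → sum = 2.735
V_1 = 2.735 / l_1 = 2.735 / 0.668 = 4.094311… → 4.09

4.09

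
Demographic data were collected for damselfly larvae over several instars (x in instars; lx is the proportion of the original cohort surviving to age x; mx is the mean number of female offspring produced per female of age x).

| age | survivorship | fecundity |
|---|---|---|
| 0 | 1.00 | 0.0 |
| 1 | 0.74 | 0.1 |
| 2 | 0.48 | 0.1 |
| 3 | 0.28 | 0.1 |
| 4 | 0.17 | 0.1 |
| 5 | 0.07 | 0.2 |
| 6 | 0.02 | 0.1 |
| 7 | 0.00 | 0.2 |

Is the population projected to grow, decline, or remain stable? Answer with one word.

declining

R0 = Σ lx·mx = 0 + 0.074 + 0.048 + 0.028 + 0.017 + 0.014 + 0.002 + 0 = 0.183
R0 < 1, so the population is declining.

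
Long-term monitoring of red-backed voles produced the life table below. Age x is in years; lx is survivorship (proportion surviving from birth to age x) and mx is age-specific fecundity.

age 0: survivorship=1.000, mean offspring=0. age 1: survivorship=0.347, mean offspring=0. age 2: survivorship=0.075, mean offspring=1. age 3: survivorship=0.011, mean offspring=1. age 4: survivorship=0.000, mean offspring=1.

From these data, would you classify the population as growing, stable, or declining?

declining

R0 = Σ lx·mx = 0 + 0 + 0.075 + 0.011 + 0 = 0.086
R0 < 1, so the population is declining.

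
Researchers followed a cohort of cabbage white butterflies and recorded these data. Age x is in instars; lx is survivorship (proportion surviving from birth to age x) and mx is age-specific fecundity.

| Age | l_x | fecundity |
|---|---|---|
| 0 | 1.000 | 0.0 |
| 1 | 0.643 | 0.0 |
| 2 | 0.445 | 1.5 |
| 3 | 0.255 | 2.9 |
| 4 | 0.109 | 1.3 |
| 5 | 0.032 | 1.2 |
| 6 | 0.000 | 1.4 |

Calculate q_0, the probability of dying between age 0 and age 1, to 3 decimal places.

q_0 = (l_0 − l_1) / l_0 = (1 − 0.643) / 1
     = 0.357 / 1 = 0.357 → 0.357

0.357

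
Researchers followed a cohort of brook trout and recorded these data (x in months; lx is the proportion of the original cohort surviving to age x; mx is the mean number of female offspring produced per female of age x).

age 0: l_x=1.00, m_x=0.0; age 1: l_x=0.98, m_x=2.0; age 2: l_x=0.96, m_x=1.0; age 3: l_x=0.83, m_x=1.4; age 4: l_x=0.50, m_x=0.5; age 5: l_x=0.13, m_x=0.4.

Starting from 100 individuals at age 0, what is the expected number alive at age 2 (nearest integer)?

96

Expected survivors = N0 · l_2 = 100 × 0.96 = 96 → 96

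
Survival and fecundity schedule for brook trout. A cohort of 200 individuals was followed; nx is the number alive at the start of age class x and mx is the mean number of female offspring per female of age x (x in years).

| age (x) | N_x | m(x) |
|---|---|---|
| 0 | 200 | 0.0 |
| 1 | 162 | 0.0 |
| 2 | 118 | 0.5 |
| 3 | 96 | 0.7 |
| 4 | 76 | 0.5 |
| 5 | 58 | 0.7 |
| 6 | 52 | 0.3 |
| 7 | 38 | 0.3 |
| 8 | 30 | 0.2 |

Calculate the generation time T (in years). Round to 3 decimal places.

3.768

lx = nx/n0 = nx/200: 1, 0.81, 0.59, 0.48, 0.38, 0.29, 0.26, 0.19, 0.15
lx·mx: 0, 0, 0.295, 0.336, 0.19, 0.203, 0.078, 0.057, 0.03 → R0 = 1.189
x·lx·mx: 0, 0, 0.59, 1.008, 0.76, 1.015, 0.468, 0.399, 0.24 → Σ = 4.48
T = 4.48 / 1.189 = 3.767872… → 3.768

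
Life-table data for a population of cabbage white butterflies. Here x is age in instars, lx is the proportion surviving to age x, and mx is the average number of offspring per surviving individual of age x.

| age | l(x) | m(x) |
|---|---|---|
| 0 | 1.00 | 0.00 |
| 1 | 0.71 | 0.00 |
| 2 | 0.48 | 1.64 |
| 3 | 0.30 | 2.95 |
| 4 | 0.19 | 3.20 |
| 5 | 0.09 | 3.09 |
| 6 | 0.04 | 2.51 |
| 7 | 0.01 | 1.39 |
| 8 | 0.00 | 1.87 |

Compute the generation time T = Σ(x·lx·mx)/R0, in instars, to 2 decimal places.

3.27

lx·mx: 0, 0, 0.7872, 0.885, 0.608, 0.2781, 0.1004, 0.0139, 0 → R0 = 2.6726
x·lx·mx: 0, 0, 1.5744, 2.655, 2.432, 1.3905, 0.6024, 0.0973, 0 → Σ = 8.7516
T = 8.7516 / 2.6726 = 3.274564… → 3.27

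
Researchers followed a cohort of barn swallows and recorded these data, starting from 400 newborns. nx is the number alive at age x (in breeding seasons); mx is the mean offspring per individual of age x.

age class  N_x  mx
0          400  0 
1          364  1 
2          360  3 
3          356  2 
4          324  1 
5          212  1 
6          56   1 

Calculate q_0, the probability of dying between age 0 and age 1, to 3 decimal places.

lx = nx/n0 = nx/400: 1, 0.91, 0.9, 0.89, 0.81, 0.53, 0.14
q_0 = (l_0 − l_1) / l_0 = (1 − 0.91) / 1
     = 0.09 / 1 = 0.09 → 0.090

0.090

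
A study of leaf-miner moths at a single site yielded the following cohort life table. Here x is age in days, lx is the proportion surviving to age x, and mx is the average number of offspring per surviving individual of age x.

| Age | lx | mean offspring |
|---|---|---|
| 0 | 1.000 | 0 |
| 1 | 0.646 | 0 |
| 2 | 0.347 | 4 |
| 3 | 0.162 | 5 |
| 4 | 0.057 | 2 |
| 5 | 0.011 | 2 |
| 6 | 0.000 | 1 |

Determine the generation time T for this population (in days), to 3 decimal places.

lx·mx: 0, 0, 1.388, 0.81, 0.114, 0.022, 0 → R0 = 2.334
x·lx·mx: 0, 0, 2.776, 2.43, 0.456, 0.11, 0 → Σ = 5.772
T = 5.772 / 2.334 = 2.473008… → 2.473

2.473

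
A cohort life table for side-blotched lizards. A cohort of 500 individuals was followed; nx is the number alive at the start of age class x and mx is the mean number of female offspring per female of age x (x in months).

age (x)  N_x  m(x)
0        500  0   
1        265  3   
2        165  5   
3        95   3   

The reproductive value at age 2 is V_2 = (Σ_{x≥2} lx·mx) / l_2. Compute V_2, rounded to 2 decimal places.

lx = nx/n0 = nx/500: 1, 0.53, 0.33, 0.19
lx·mx for x ≥ 2: 1.65, 0.57 → sum = 2.22
V_2 = 2.22 / l_2 = 2.22 / 0.33 = 6.727273… → 6.73

6.73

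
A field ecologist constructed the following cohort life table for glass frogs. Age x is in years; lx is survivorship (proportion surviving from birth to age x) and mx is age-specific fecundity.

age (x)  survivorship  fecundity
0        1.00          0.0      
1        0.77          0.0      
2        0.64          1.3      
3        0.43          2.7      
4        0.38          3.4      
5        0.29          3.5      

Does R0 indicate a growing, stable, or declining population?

R0 = Σ lx·mx = 0 + 0 + 0.832 + 1.161 + 1.292 + 1.015 = 4.3
R0 > 1, so the population is growing.

growing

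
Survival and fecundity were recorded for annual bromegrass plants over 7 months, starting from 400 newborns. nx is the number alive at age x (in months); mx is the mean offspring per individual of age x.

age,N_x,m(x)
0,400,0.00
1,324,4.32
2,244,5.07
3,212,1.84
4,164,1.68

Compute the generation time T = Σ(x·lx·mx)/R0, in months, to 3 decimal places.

lx = nx/n0 = nx/400: 1, 0.81, 0.61, 0.53, 0.41
lx·mx: 0, 3.4992, 3.0927, 0.9752, 0.6888 → R0 = 8.2559
x·lx·mx: 0, 3.4992, 6.1854, 2.9256, 2.7552 → Σ = 15.3654
T = 15.3654 / 8.2559 = 1.861142… → 1.861

1.861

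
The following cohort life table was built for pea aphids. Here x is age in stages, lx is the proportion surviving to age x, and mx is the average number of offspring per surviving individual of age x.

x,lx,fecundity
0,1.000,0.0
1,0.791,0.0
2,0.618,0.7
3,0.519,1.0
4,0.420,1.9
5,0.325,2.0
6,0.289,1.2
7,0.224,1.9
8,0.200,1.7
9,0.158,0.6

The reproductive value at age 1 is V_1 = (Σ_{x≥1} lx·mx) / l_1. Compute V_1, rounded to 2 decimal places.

lx·mx for x ≥ 1: 0, 0.4326, 0.519, 0.798, 0.65, 0.3468, 0.4256, 0.34, 0.0948 → sum = 3.6068
V_1 = 3.6068 / l_1 = 3.6068 / 0.791 = 4.559798… → 4.56

4.56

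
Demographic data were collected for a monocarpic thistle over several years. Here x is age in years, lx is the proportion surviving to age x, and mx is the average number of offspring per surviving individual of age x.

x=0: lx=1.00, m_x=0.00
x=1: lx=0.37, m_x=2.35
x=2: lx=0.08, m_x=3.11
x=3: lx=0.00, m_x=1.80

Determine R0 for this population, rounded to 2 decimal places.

lx·mx by age: 0, 0.8695, 0.2488, 0
R0 = Σ lx·mx = 1.1183 → 1.12

1.12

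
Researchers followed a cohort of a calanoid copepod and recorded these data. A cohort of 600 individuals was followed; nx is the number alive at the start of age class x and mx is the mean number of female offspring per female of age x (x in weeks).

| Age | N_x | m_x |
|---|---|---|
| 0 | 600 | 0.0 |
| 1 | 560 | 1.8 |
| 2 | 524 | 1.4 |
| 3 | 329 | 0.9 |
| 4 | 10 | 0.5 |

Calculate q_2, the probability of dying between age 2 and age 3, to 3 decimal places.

lx = nx/n0 = nx/600: 1, 0.93333…, 0.87333…, 0.54833…, 0.01667…
q_2 = (l_2 − l_3) / l_2 = (0.873333… − 0.548333…) / 0.873333…
     = 0.325… / 0.873333… = 0.372137… → 0.372

0.372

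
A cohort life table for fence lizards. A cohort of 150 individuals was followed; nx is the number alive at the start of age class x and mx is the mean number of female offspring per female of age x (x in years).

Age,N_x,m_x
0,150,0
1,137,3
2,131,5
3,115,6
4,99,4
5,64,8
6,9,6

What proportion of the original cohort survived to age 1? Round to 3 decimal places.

0.913

l_1 = n_1/n_0 = 137/150 = 0.913333… → 0.913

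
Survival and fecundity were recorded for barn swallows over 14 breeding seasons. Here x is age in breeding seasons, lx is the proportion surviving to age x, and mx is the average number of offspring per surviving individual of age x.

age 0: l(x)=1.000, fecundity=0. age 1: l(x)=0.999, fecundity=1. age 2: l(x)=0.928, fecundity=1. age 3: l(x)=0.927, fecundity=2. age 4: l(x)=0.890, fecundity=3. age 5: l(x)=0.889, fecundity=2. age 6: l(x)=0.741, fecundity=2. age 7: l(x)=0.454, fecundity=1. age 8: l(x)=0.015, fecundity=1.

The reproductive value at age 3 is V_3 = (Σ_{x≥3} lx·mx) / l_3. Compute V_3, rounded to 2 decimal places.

lx·mx for x ≥ 3: 1.854, 2.67, 1.778, 1.482, 0.454, 0.015 → sum = 8.253
V_3 = 8.253 / l_3 = 8.253 / 0.927 = 8.902913… → 8.90

8.90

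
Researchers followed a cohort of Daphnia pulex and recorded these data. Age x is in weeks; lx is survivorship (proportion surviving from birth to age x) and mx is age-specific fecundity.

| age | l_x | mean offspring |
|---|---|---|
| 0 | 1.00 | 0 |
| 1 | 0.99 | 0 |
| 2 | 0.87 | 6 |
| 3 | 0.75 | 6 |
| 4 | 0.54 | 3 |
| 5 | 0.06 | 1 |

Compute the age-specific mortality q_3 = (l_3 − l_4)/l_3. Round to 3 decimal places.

q_3 = (l_3 − l_4) / l_3 = (0.75 − 0.54) / 0.75
     = 0.21 / 0.75 = 0.28 → 0.280

0.280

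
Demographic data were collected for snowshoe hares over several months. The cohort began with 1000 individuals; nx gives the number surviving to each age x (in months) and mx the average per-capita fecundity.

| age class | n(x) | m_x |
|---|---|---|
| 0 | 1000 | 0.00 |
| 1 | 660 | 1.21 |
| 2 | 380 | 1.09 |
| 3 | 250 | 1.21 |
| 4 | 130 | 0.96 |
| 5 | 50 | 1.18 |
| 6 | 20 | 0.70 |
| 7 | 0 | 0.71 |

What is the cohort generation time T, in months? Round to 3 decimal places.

1.992

lx = nx/n0 = nx/1000: 1, 0.66, 0.38, 0.25, 0.13, 0.05, 0.02, 0
lx·mx: 0, 0.7986, 0.4142, 0.3025, 0.1248, 0.059, 0.014, 0 → R0 = 1.7131
x·lx·mx: 0, 0.7986, 0.8284, 0.9075, 0.4992, 0.295, 0.084, 0 → Σ = 3.4127
T = 3.4127 / 1.7131 = 1.99212… → 1.992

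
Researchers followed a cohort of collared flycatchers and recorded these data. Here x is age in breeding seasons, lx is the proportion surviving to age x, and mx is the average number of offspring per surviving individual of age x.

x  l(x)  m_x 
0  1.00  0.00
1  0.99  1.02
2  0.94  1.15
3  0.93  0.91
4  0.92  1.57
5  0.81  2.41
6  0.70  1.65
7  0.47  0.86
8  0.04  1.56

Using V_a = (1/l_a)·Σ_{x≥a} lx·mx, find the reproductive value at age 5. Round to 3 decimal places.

lx·mx for x ≥ 5: 1.9521, 1.155, 0.4042, 0.0624 → sum = 3.5737
V_5 = 3.5737 / l_5 = 3.5737 / 0.81 = 4.411975… → 4.412

4.412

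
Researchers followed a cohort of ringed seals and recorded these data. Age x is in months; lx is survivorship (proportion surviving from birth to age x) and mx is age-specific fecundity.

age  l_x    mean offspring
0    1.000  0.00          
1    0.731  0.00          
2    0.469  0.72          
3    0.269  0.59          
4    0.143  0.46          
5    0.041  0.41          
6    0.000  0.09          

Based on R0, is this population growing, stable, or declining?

R0 = Σ lx·mx = 0 + 0 + 0.33768 + 0.15871 + 0.06578 + 0.01681 + 0 = 0.57898
R0 < 1, so the population is declining.

declining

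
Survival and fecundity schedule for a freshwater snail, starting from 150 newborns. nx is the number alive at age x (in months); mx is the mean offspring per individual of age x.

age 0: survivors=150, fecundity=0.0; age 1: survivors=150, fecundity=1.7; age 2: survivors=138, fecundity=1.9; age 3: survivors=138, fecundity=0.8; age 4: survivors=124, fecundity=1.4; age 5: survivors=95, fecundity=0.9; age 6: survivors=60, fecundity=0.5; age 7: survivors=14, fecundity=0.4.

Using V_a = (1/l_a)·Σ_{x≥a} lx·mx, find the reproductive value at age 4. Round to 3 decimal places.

2.377

lx = nx/n0 = nx/150: 1, 1, 0.92, 0.92, 0.82667…, 0.63333…, 0.4, 0.09333…
lx·mx for x ≥ 4: 1.157333…, 0.57…, 0.2, 0.037333… → sum = 1.964667…
V_4 = 1.964667… / l_4 = 1.964667… / 0.826667… = 2.376613… → 2.377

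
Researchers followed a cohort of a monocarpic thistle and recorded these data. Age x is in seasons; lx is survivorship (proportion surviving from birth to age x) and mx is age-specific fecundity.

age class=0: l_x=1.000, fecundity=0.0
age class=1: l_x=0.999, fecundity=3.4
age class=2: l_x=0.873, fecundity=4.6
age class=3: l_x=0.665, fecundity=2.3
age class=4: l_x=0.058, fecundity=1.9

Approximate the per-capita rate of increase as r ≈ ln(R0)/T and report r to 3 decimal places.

1.212

R0 = Σ lx·mx = 0 + 3.3966 + 4.0158 + 1.5295 + 0.1102 = 9.0521
Σ x·lx·mx = 16.4575; T = 16.4575/9.0521 = 1.81809…
r ≈ ln(R0)/T = ln(9.0521)/1.81809… = 1.21171… → 1.212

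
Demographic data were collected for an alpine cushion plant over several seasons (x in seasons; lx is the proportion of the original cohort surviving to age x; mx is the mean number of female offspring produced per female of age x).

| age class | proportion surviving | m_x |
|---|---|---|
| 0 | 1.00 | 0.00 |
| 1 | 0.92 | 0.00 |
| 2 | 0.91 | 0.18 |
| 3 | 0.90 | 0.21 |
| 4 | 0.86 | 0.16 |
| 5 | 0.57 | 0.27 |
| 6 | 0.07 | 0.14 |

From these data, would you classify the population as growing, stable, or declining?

declining

R0 = Σ lx·mx = 0 + 0 + 0.1638 + 0.189 + 0.1376 + 0.1539 + 0.0098 = 0.6541
R0 < 1, so the population is declining.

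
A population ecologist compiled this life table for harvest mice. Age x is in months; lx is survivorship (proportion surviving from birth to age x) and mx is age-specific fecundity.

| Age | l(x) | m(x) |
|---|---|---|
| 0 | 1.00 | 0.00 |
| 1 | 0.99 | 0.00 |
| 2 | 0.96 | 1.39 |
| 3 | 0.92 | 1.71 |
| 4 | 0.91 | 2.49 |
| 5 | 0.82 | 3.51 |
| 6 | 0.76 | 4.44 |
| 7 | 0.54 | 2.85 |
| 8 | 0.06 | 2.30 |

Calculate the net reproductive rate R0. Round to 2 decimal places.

13.10

lx·mx by age: 0, 0, 1.3344, 1.5732, 2.2659, 2.8782, 3.3744, 1.539, 0.138
R0 = Σ lx·mx = 13.1031 → 13.10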